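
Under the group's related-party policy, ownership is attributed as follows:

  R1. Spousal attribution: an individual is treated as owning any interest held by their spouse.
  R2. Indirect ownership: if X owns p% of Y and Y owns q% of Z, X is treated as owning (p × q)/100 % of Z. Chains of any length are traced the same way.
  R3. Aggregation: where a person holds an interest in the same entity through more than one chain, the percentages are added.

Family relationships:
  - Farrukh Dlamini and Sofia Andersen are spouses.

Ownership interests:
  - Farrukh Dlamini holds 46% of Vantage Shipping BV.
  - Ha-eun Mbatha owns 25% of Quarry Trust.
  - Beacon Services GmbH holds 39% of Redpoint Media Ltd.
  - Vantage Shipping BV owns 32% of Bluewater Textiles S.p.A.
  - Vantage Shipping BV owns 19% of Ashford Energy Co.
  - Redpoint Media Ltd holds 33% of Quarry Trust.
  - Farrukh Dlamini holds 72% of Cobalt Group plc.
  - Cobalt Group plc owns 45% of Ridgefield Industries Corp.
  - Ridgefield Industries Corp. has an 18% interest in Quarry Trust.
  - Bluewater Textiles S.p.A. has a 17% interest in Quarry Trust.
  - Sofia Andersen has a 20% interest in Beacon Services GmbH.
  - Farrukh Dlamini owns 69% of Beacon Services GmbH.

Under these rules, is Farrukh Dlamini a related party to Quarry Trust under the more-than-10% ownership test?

By spousal attribution (R1), Farrukh Dlamini is treated as also owning Sofia Andersen's interest in Beacon Services GmbH, giving 69% + 20% = 89%.
Chain via Beacon Services GmbH → Redpoint Media Ltd (R2): 89% × 39% × 33% = 11.4543% of Quarry Trust.
Chain via Cobalt Group plc → Ridgefield Industries Corp. (R2): 72% × 45% × 18% = 5.832% of Quarry Trust.
Chain via Vantage Shipping BV → Bluewater Textiles S.p.A. (R2): 46% × 32% × 17% = 2.5024% of Quarry Trust.
Aggregating (R3): 11.4543% + 5.832% + 2.5024% = 19.7887%.
19.7887% exceeds the 10% threshold, so Farrukh is a related party to Quarry Trust.

Yes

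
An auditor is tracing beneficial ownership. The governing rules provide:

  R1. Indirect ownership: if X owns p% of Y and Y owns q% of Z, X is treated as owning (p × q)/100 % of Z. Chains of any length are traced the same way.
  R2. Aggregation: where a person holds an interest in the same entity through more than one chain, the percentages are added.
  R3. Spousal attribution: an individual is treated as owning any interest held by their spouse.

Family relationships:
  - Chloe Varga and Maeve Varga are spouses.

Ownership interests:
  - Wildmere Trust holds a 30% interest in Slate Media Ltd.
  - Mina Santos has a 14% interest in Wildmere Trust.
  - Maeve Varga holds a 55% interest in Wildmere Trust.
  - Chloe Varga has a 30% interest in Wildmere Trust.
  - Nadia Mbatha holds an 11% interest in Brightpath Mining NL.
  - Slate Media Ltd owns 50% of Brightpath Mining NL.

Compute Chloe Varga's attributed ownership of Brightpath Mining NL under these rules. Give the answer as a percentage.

By spousal attribution (R3), Chloe Varga is treated as also owning Maeve Varga's interest in Wildmere Trust, giving 30% + 55% = 85%.
Chain via Wildmere Trust → Slate Media Ltd (R1): 85% × 30% × 50% = 12.75% of Brightpath Mining NL.

12.75%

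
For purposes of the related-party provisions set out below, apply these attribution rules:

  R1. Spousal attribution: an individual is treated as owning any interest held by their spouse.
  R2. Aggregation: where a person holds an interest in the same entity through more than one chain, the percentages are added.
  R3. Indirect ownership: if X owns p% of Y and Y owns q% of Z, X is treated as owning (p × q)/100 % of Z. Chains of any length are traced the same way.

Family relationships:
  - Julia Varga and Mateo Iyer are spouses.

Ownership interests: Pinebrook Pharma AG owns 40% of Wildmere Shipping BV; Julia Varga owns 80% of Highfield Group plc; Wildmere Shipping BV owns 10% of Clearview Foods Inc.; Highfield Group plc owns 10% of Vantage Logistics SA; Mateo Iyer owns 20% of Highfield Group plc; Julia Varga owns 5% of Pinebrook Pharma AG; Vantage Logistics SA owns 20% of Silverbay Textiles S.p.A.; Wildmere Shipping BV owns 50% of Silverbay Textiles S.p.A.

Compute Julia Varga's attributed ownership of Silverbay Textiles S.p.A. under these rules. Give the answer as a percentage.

By spousal attribution (R1), Julia Varga is treated as also owning Mateo Iyer's interest in Highfield Group plc, giving 80% + 20% = 100%.
Chain via Highfield Group plc → Vantage Logistics SA (R3): 100% × 10% × 20% = 2% of Silverbay Textiles S.p.A.
Chain via Pinebrook Pharma AG → Wildmere Shipping BV (R3): 5% × 40% × 50% = 1% of Silverbay Textiles S.p.A.
Aggregating (R2): 2% + 1% = 3%.

3%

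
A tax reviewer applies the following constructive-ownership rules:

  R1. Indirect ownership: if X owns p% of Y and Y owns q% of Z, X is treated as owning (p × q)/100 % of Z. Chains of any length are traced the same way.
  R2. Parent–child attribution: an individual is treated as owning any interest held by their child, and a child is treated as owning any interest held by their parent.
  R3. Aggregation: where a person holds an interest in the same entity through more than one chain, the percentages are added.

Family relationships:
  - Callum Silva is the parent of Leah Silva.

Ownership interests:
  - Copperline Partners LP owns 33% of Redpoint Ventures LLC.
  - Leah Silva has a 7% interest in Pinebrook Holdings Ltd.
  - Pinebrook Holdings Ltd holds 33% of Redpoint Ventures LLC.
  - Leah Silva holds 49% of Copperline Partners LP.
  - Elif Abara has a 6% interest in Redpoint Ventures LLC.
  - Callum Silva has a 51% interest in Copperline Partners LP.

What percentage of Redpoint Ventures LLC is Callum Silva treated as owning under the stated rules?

By parent–child attribution (R2), Callum Silva is treated as also owning Leah Silva's interest in Copperline Partners LP, giving 51% + 49% = 100%.
By parent–child attribution (R2), Callum Silva is treated as owning Leah Silva's 7% interest in Pinebrook Holdings Ltd.
Chain via Copperline Partners LP (R1): 100% × 33% = 33% of Redpoint Ventures LLC.
Chain via Pinebrook Holdings Ltd (R1): 7% × 33% = 2.31% of Redpoint Ventures LLC.
Aggregating (R3): 33% + 2.31% = 35.31%.

35.31%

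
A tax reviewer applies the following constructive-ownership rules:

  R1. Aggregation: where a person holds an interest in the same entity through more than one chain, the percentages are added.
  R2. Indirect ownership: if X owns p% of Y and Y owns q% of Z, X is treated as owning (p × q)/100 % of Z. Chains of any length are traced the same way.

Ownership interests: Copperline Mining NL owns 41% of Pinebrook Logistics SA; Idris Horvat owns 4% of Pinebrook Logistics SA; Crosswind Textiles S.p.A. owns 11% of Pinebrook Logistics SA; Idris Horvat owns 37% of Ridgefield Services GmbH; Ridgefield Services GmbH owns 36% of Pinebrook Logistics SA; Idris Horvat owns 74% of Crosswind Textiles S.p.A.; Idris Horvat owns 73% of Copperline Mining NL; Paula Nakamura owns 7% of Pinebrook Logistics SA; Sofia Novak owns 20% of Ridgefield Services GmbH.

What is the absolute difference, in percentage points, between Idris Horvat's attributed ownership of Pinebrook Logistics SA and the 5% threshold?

Chain via Crosswind Textiles S.p.A. (R2): 74% × 11% = 8.14% of Pinebrook Logistics SA.
Chain via Copperline Mining NL (R2): 73% × 41% = 29.93% of Pinebrook Logistics SA.
Chain via Ridgefield Services GmbH (R2): 37% × 36% = 13.32% of Pinebrook Logistics SA.
Direct interest in Pinebrook Logistics SA: 4%.
Aggregating (R1): 8.14% + 29.93% + 13.32% + 4% = 55.39%.
55.39% exceeds the 5% threshold by 50.39 percentage points.

50.39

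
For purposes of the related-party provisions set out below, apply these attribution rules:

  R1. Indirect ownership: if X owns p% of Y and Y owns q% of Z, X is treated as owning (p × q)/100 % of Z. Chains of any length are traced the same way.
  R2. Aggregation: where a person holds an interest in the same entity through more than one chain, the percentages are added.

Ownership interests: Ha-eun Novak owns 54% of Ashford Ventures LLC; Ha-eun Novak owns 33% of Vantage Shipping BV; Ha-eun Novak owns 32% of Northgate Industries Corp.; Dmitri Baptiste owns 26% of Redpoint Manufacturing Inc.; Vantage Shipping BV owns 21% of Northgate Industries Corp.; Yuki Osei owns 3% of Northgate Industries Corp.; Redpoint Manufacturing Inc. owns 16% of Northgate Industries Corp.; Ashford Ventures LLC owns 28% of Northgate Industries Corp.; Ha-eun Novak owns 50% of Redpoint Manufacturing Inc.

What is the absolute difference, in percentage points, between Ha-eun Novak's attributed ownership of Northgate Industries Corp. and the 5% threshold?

57.05

Chain via Ashford Ventures LLC (R1): 54% × 28% = 15.12% of Northgate Industries Corp.
Chain via Vantage Shipping BV (R1): 33% × 21% = 6.93% of Northgate Industries Corp.
Chain via Redpoint Manufacturing Inc. (R1): 50% × 16% = 8% of Northgate Industries Corp.
Direct interest in Northgate Industries Corp: 32%.
Aggregating (R2): 15.12% + 6.93% + 8% + 32% = 62.05%.
62.05% exceeds the 5% threshold by 57.05 percentage points.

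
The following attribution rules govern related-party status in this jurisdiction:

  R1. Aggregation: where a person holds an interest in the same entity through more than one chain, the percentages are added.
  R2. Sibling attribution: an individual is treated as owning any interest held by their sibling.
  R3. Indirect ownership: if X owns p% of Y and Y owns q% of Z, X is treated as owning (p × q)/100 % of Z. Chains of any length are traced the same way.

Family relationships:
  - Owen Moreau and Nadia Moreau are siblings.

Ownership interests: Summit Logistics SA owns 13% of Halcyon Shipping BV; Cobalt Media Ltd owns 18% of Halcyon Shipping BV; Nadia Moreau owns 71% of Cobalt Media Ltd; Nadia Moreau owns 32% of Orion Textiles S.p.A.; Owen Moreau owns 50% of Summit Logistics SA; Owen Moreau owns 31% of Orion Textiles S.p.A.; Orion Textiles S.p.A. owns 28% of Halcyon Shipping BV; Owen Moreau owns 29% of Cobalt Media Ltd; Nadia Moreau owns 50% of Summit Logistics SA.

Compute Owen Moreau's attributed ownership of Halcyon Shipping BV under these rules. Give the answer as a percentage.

By sibling attribution (R2), Owen Moreau is treated as also owning Nadia Moreau's interest in Orion Textiles S.p.A, giving 31% + 32% = 63%.
By sibling attribution (R2), Owen Moreau is treated as also owning Nadia Moreau's interest in Summit Logistics SA, giving 50% + 50% = 100%.
By sibling attribution (R2), Owen Moreau is treated as also owning Nadia Moreau's interest in Cobalt Media Ltd, giving 29% + 71% = 100%.
Chain via Orion Textiles S.p.A. (R3): 63% × 28% = 17.64% of Halcyon Shipping BV.
Chain via Summit Logistics SA (R3): 100% × 13% = 13% of Halcyon Shipping BV.
Chain via Cobalt Media Ltd (R3): 100% × 18% = 18% of Halcyon Shipping BV.
Aggregating (R1): 17.64% + 13% + 18% = 48.64%.

48.64%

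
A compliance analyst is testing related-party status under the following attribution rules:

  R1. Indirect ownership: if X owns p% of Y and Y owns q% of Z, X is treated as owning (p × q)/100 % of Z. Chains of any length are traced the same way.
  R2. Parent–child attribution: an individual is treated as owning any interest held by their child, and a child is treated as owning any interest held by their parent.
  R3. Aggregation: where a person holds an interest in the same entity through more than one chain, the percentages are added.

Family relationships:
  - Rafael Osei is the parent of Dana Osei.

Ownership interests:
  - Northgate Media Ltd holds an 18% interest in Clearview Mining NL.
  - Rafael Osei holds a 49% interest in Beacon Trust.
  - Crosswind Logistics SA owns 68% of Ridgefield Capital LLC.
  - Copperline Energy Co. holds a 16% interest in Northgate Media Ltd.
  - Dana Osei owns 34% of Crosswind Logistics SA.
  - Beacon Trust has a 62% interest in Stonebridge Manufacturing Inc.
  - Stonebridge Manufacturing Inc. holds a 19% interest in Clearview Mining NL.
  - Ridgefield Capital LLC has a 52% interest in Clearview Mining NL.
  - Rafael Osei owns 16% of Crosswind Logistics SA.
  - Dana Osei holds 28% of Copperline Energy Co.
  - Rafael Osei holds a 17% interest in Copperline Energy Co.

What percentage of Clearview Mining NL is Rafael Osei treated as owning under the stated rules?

24.7482%

By parent–child attribution (R2), Rafael Osei is treated as also owning Dana Osei's interest in Copperline Energy Co, giving 17% + 28% = 45%.
By parent–child attribution (R2), Rafael Osei is treated as also owning Dana Osei's interest in Crosswind Logistics SA, giving 16% + 34% = 50%.
Chain via Beacon Trust → Stonebridge Manufacturing Inc. (R1): 49% × 62% × 19% = 5.7722% of Clearview Mining NL.
Chain via Copperline Energy Co. → Northgate Media Ltd (R1): 45% × 16% × 18% = 1.296% of Clearview Mining NL.
Chain via Crosswind Logistics SA → Ridgefield Capital LLC (R1): 50% × 68% × 52% = 17.68% of Clearview Mining NL.
Aggregating (R3): 5.7722% + 1.296% + 17.68% = 24.7482%.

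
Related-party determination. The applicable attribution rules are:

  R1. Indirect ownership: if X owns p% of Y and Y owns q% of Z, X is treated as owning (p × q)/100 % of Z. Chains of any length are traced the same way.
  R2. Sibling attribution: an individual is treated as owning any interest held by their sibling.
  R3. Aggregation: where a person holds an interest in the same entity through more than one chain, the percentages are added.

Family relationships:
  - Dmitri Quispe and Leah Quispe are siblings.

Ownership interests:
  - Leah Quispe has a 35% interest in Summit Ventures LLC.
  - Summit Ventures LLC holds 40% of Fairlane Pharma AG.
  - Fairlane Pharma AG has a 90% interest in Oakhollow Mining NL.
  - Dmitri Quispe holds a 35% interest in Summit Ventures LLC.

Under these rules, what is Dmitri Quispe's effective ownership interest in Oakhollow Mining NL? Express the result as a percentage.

By sibling attribution (R2), Dmitri Quispe is treated as also owning Leah Quispe's interest in Summit Ventures LLC, giving 35% + 35% = 70%.
Chain via Summit Ventures LLC → Fairlane Pharma AG (R1): 70% × 40% × 90% = 25.2% of Oakhollow Mining NL.

25.2%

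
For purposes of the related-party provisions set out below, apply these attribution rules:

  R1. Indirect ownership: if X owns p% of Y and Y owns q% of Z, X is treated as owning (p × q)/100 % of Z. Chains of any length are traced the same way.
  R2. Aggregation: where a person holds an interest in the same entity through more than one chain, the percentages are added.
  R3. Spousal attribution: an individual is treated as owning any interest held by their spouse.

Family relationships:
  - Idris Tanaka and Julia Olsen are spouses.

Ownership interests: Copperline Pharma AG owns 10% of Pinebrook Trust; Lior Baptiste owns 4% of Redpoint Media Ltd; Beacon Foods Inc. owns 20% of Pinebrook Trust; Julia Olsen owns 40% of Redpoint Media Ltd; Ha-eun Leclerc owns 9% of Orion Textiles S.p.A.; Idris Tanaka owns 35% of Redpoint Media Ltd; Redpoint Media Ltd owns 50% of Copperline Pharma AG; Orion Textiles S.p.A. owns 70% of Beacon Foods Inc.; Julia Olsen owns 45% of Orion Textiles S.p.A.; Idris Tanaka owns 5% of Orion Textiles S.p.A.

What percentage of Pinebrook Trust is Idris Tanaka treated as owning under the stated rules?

By spousal attribution (R3), Idris Tanaka is treated as also owning Julia Olsen's interest in Redpoint Media Ltd, giving 35% + 40% = 75%.
By spousal attribution (R3), Idris Tanaka is treated as also owning Julia Olsen's interest in Orion Textiles S.p.A, giving 5% + 45% = 50%.
Chain via Redpoint Media Ltd → Copperline Pharma AG (R1): 75% × 50% × 10% = 3.75% of Pinebrook Trust.
Chain via Orion Textiles S.p.A. → Beacon Foods Inc. (R1): 50% × 70% × 20% = 7% of Pinebrook Trust.
Aggregating (R2): 3.75% + 7% = 10.75%.

10.75%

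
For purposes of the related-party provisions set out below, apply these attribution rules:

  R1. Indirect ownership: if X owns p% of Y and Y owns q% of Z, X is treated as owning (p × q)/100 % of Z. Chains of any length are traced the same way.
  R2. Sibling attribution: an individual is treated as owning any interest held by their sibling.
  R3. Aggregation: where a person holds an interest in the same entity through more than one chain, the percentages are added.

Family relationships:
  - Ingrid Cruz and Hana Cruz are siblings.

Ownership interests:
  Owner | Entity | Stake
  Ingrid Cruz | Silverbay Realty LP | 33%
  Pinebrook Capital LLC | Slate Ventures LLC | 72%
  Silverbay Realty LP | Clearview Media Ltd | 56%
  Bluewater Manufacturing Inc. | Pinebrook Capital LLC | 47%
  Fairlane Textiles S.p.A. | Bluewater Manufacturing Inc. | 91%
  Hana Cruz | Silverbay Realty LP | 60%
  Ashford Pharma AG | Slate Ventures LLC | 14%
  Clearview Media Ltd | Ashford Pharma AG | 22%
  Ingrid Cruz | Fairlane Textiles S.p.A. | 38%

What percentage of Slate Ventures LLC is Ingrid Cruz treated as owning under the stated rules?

13.305936%

By sibling attribution (R2), Ingrid Cruz is treated as also owning Hana Cruz's interest in Silverbay Realty LP, giving 33% + 60% = 93%.
Chain via Fairlane Textiles S.p.A. → Bluewater Manufacturing Inc. → Pinebrook Capital LLC (R1): 38% × 91% × 47% × 72% = 11.701872% of Slate Ventures LLC.
Chain via Silverbay Realty LP → Clearview Media Ltd → Ashford Pharma AG (R1): 93% × 56% × 22% × 14% = 1.604064% of Slate Ventures LLC.
Aggregating (R3): 11.701872% + 1.604064% = 13.305936%.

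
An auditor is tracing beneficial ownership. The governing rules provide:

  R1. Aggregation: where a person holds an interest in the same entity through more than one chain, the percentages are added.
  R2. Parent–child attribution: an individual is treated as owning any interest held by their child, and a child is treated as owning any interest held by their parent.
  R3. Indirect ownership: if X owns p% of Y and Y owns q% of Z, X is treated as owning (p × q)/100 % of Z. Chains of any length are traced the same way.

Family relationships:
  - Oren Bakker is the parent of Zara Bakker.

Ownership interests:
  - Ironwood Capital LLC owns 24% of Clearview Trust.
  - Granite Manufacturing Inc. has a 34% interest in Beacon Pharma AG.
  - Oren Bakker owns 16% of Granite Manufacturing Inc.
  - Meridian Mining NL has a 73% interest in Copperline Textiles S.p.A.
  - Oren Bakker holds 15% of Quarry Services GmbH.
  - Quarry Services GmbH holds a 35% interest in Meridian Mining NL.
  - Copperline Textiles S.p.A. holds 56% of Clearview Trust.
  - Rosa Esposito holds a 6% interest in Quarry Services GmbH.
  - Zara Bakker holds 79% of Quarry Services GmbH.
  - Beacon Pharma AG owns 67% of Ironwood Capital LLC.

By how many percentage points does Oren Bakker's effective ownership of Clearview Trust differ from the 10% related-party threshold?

4.324272

By parent–child attribution (R2), Oren Bakker is treated as also owning Zara Bakker's interest in Quarry Services GmbH, giving 15% + 79% = 94%.
Chain via Quarry Services GmbH → Meridian Mining NL → Copperline Textiles S.p.A. (R3): 94% × 35% × 73% × 56% = 13.44952% of Clearview Trust.
Chain via Granite Manufacturing Inc. → Beacon Pharma AG → Ironwood Capital LLC (R3): 16% × 34% × 67% × 24% = 0.874752% of Clearview Trust.
Aggregating (R1): 13.44952% + 0.874752% = 14.324272%.
14.324272% exceeds the 10% threshold by 4.324272 percentage points.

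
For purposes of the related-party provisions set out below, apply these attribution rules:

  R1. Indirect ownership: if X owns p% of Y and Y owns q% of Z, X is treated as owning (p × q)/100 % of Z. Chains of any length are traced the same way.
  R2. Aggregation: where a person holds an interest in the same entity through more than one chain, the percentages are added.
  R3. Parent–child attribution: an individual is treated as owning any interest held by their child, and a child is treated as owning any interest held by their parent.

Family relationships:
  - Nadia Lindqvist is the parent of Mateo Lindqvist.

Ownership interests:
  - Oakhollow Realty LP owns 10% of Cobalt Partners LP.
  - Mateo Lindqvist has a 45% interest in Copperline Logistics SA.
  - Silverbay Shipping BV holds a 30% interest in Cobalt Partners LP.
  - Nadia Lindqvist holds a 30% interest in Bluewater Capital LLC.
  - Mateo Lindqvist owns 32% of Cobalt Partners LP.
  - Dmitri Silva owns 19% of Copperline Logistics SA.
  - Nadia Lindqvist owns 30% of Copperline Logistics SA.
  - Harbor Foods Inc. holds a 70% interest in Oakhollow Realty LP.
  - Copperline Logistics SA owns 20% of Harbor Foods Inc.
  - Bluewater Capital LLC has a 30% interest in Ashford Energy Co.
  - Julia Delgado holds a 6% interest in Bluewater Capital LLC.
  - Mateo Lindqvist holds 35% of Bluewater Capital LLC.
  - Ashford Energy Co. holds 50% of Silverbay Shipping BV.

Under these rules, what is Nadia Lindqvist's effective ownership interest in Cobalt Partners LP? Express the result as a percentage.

By parent–child attribution (R3), Nadia Lindqvist is treated as also owning Mateo Lindqvist's interest in Copperline Logistics SA, giving 30% + 45% = 75%.
By parent–child attribution (R3), Nadia Lindqvist is treated as also owning Mateo Lindqvist's interest in Bluewater Capital LLC, giving 30% + 35% = 65%.
By parent–child attribution (R3), Nadia Lindqvist is treated as owning Mateo Lindqvist's 32% interest in Cobalt Partners LP.
Chain via Copperline Logistics SA → Harbor Foods Inc. → Oakhollow Realty LP (R1): 75% × 20% × 70% × 10% = 1.05% of Cobalt Partners LP.
Chain via Bluewater Capital LLC → Ashford Energy Co. → Silverbay Shipping BV (R1): 65% × 30% × 50% × 30% = 2.925% of Cobalt Partners LP.
Direct interest in Cobalt Partners LP: 32%.
Aggregating (R2): 1.05% + 2.925% + 32% = 35.975%.

35.975%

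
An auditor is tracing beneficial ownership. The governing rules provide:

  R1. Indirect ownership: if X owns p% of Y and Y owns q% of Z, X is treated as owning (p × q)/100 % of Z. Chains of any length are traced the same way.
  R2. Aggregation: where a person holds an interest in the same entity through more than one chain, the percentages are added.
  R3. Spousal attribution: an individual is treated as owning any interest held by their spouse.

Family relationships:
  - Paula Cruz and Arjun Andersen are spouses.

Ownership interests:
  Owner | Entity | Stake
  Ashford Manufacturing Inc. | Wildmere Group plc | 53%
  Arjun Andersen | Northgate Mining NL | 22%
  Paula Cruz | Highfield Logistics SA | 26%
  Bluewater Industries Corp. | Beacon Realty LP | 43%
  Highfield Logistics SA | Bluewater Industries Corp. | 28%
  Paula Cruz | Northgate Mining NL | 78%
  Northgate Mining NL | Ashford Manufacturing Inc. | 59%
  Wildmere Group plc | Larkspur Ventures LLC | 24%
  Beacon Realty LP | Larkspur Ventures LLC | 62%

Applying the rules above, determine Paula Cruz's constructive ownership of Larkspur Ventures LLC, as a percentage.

9.445648%

By spousal attribution (R3), Paula Cruz is treated as also owning Arjun Andersen's interest in Northgate Mining NL, giving 78% + 22% = 100%.
Chain via Highfield Logistics SA → Bluewater Industries Corp. → Beacon Realty LP (R1): 26% × 28% × 43% × 62% = 1.940848% of Larkspur Ventures LLC.
Chain via Northgate Mining NL → Ashford Manufacturing Inc. → Wildmere Group plc (R1): 100% × 59% × 53% × 24% = 7.5048% of Larkspur Ventures LLC.
Aggregating (R2): 1.940848% + 7.5048% = 9.445648%.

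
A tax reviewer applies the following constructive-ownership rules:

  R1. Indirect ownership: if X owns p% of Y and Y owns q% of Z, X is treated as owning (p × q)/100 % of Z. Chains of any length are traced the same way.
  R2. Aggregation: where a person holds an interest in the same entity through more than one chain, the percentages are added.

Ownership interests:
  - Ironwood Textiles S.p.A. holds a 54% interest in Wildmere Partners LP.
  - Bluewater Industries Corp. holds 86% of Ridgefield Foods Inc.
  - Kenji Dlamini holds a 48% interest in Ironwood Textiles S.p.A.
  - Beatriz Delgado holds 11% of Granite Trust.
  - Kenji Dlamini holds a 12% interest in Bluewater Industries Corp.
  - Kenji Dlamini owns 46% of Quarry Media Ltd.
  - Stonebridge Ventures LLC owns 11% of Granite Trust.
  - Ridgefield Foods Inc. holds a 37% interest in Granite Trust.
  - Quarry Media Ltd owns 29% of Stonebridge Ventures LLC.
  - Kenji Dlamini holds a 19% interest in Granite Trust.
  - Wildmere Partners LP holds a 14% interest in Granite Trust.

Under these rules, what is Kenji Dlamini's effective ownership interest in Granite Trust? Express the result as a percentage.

27.9146%

Chain via Bluewater Industries Corp. → Ridgefield Foods Inc. (R1): 12% × 86% × 37% = 3.8184% of Granite Trust.
Chain via Quarry Media Ltd → Stonebridge Ventures LLC (R1): 46% × 29% × 11% = 1.4674% of Granite Trust.
Chain via Ironwood Textiles S.p.A. → Wildmere Partners LP (R1): 48% × 54% × 14% = 3.6288% of Granite Trust.
Direct interest in Granite Trust: 19%.
Aggregating (R2): 3.8184% + 1.4674% + 3.6288% + 19% = 27.9146%.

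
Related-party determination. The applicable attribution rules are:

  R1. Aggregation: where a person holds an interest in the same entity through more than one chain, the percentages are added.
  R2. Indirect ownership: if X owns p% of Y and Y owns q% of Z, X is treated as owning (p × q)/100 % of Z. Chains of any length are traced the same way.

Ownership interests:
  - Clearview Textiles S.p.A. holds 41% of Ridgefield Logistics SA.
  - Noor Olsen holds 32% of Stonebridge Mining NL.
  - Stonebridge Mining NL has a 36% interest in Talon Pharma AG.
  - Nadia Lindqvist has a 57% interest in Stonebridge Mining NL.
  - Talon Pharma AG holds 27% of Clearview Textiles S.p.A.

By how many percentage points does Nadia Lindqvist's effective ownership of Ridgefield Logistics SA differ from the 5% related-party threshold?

2.728436

Chain via Stonebridge Mining NL → Talon Pharma AG → Clearview Textiles S.p.A. (R2): 57% × 36% × 27% × 41% = 2.271564% of Ridgefield Logistics SA.
2.271564% falls short of the 5% threshold by 2.728436 percentage points.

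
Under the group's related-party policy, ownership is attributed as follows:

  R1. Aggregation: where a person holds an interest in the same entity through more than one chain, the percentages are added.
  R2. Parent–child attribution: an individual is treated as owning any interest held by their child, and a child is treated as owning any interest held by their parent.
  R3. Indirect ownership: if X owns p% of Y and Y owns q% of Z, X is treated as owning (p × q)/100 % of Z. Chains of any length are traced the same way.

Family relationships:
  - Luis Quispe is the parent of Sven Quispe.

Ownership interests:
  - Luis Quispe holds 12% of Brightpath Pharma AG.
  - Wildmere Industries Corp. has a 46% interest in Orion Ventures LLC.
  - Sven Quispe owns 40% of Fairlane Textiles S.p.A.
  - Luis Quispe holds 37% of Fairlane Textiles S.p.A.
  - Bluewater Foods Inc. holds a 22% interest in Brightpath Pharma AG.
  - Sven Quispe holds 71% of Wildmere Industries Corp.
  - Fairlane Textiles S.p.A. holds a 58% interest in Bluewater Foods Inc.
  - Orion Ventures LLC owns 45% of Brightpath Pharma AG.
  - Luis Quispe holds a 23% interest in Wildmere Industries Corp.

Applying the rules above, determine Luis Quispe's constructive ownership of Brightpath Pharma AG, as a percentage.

41.2832%

By parent–child attribution (R2), Luis Quispe is treated as also owning Sven Quispe's interest in Fairlane Textiles S.p.A, giving 37% + 40% = 77%.
By parent–child attribution (R2), Luis Quispe is treated as also owning Sven Quispe's interest in Wildmere Industries Corp, giving 23% + 71% = 94%.
Chain via Fairlane Textiles S.p.A. → Bluewater Foods Inc. (R3): 77% × 58% × 22% = 9.8252% of Brightpath Pharma AG.
Chain via Wildmere Industries Corp. → Orion Ventures LLC (R3): 94% × 46% × 45% = 19.458% of Brightpath Pharma AG.
Direct interest in Brightpath Pharma AG: 12%.
Aggregating (R1): 9.8252% + 19.458% + 12% = 41.2832%.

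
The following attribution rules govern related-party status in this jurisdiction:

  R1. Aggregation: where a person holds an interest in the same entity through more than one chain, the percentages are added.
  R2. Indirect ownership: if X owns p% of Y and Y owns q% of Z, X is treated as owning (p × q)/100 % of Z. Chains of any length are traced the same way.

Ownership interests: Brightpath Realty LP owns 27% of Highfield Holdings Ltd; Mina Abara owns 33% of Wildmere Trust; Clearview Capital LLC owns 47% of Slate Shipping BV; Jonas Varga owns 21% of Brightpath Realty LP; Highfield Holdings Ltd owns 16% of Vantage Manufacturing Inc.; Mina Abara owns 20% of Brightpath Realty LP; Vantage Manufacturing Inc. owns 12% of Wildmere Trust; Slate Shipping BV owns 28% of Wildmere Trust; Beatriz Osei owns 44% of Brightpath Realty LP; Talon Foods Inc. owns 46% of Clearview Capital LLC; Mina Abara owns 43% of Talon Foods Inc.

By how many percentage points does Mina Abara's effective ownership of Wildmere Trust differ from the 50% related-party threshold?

14.293272

Chain via Talon Foods Inc. → Clearview Capital LLC → Slate Shipping BV (R2): 43% × 46% × 47% × 28% = 2.603048% of Wildmere Trust.
Chain via Brightpath Realty LP → Highfield Holdings Ltd → Vantage Manufacturing Inc. (R2): 20% × 27% × 16% × 12% = 0.10368% of Wildmere Trust.
Direct interest in Wildmere Trust: 33%.
Aggregating (R1): 2.603048% + 0.10368% + 33% = 35.706728%.
35.706728% falls short of the 50% threshold by 14.293272 percentage points.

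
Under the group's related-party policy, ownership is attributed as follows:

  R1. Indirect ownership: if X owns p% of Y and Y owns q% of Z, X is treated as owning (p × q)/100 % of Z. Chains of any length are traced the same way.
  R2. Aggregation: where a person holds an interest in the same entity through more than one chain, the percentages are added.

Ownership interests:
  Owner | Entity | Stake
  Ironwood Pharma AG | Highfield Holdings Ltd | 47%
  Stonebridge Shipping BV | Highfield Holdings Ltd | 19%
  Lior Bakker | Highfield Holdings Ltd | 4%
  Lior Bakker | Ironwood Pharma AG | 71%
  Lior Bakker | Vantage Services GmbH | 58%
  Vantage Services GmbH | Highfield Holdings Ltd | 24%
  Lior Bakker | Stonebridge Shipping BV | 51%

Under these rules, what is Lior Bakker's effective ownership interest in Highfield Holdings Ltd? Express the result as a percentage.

Chain via Ironwood Pharma AG (R1): 71% × 47% = 33.37% of Highfield Holdings Ltd.
Chain via Vantage Services GmbH (R1): 58% × 24% = 13.92% of Highfield Holdings Ltd.
Chain via Stonebridge Shipping BV (R1): 51% × 19% = 9.69% of Highfield Holdings Ltd.
Direct interest in Highfield Holdings Ltd: 4%.
Aggregating (R2): 33.37% + 13.92% + 9.69% + 4% = 60.98%.

60.98%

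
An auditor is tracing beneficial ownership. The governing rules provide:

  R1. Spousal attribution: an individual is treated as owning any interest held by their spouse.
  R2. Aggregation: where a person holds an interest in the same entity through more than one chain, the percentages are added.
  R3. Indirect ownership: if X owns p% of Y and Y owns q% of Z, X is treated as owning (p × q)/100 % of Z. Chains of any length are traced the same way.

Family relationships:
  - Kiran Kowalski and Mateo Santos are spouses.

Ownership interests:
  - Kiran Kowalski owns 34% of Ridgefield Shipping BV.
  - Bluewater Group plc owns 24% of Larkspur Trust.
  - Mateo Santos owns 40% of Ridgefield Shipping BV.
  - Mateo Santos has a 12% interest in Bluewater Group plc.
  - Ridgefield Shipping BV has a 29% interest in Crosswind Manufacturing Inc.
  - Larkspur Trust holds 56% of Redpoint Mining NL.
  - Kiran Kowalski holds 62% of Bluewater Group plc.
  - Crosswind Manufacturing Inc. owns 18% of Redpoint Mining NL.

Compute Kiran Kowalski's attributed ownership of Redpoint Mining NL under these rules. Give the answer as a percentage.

13.8084%

By spousal attribution (R1), Kiran Kowalski is treated as also owning Mateo Santos's interest in Bluewater Group plc, giving 62% + 12% = 74%.
By spousal attribution (R1), Kiran Kowalski is treated as also owning Mateo Santos's interest in Ridgefield Shipping BV, giving 34% + 40% = 74%.
Chain via Bluewater Group plc → Larkspur Trust (R3): 74% × 24% × 56% = 9.9456% of Redpoint Mining NL.
Chain via Ridgefield Shipping BV → Crosswind Manufacturing Inc. (R3): 74% × 29% × 18% = 3.8628% of Redpoint Mining NL.
Aggregating (R2): 9.9456% + 3.8628% = 13.8084%.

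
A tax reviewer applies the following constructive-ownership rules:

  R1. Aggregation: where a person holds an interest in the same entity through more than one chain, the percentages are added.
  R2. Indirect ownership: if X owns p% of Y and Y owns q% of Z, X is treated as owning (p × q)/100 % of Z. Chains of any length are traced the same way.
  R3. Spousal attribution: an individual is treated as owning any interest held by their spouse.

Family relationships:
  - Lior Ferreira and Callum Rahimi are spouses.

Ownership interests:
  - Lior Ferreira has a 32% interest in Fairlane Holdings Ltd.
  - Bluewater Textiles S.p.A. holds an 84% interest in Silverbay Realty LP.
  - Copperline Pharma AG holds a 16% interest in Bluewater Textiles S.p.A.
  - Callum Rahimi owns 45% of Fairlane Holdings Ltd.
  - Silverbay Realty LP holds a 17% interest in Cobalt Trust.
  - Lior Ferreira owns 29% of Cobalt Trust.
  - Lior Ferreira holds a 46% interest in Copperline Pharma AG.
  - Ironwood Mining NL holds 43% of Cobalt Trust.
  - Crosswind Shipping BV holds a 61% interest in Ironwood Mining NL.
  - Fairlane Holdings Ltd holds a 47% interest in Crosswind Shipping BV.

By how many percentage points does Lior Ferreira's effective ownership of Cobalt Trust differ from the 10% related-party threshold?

By spousal attribution (R3), Lior Ferreira is treated as also owning Callum Rahimi's interest in Fairlane Holdings Ltd, giving 32% + 45% = 77%.
Chain via Copperline Pharma AG → Bluewater Textiles S.p.A. → Silverbay Realty LP (R2): 46% × 16% × 84% × 17% = 1.051008% of Cobalt Trust.
Chain via Fairlane Holdings Ltd → Crosswind Shipping BV → Ironwood Mining NL (R2): 77% × 47% × 61% × 43% = 9.492637% of Cobalt Trust.
Direct interest in Cobalt Trust: 29%.
Aggregating (R1): 1.051008% + 9.492637% + 29% = 39.543645%.
39.543645% exceeds the 10% threshold by 29.543645 percentage points.

29.543645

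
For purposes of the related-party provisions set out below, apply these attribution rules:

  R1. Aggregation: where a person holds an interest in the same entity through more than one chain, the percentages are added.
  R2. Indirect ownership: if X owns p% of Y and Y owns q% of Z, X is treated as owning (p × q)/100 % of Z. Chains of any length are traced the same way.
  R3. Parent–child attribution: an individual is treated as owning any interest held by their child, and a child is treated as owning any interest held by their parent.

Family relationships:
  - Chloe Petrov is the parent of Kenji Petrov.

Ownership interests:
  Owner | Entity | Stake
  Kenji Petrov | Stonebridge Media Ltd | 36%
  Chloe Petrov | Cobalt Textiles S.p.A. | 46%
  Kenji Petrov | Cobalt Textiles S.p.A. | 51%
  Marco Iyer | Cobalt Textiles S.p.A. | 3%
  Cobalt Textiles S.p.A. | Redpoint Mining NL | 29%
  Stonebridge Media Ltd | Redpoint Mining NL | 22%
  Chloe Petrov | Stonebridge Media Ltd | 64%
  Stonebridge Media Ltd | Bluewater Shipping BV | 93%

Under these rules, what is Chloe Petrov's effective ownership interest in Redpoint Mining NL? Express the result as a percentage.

50.13%

By parent–child attribution (R3), Chloe Petrov is treated as also owning Kenji Petrov's interest in Stonebridge Media Ltd, giving 64% + 36% = 100%.
By parent–child attribution (R3), Chloe Petrov is treated as also owning Kenji Petrov's interest in Cobalt Textiles S.p.A, giving 46% + 51% = 97%.
Chain via Stonebridge Media Ltd (R2): 100% × 22% = 22% of Redpoint Mining NL.
Chain via Cobalt Textiles S.p.A. (R2): 97% × 29% = 28.13% of Redpoint Mining NL.
Aggregating (R1): 22% + 28.13% = 50.13%.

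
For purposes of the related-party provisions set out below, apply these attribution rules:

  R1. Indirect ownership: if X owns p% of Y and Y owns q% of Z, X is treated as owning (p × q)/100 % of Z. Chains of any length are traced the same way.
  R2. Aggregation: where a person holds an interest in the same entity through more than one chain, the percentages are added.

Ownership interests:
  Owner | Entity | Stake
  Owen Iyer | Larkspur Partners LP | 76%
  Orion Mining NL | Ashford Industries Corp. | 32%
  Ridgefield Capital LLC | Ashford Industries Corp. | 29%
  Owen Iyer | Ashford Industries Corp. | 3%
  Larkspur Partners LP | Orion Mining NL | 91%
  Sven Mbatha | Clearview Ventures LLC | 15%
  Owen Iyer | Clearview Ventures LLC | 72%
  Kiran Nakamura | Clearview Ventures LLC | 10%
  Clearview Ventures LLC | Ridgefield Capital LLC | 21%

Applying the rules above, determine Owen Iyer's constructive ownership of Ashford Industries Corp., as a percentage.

29.516%

Chain via Clearview Ventures LLC → Ridgefield Capital LLC (R1): 72% × 21% × 29% = 4.3848% of Ashford Industries Corp.
Chain via Larkspur Partners LP → Orion Mining NL (R1): 76% × 91% × 32% = 22.1312% of Ashford Industries Corp.
Direct interest in Ashford Industries Corp: 3%.
Aggregating (R2): 4.3848% + 22.1312% + 3% = 29.516%.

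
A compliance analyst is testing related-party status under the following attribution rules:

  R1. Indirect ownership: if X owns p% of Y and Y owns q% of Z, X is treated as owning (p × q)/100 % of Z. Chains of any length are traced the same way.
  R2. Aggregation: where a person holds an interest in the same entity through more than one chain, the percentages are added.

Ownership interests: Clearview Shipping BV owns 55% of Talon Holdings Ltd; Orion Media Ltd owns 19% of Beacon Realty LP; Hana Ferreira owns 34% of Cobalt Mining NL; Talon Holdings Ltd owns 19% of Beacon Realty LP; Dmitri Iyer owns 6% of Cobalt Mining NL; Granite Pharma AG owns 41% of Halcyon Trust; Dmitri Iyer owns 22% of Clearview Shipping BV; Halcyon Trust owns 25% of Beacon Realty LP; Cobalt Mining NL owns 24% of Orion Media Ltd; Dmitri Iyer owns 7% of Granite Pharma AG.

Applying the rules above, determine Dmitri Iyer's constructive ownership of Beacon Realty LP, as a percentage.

Chain via Clearview Shipping BV → Talon Holdings Ltd (R1): 22% × 55% × 19% = 2.299% of Beacon Realty LP.
Chain via Granite Pharma AG → Halcyon Trust (R1): 7% × 41% × 25% = 0.7175% of Beacon Realty LP.
Chain via Cobalt Mining NL → Orion Media Ltd (R1): 6% × 24% × 19% = 0.2736% of Beacon Realty LP.
Aggregating (R2): 2.299% + 0.7175% + 0.2736% = 3.2901%.

3.2901%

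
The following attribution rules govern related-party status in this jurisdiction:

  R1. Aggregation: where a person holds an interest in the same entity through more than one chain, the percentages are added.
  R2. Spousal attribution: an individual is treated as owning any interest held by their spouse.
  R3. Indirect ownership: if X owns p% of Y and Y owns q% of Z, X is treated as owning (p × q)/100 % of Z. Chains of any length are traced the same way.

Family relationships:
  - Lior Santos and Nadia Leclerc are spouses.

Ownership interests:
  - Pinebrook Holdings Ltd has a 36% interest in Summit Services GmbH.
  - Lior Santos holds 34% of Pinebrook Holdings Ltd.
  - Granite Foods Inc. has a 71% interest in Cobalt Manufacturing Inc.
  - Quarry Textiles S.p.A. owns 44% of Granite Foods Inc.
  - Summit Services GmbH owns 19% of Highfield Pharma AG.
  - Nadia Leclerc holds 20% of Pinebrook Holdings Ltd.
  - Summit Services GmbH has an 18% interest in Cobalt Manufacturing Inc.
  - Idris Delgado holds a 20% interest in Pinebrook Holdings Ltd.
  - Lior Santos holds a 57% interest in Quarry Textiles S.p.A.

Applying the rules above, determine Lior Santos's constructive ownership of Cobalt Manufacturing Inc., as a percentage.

21.306%

By spousal attribution (R2), Lior Santos is treated as also owning Nadia Leclerc's interest in Pinebrook Holdings Ltd, giving 34% + 20% = 54%.
Chain via Pinebrook Holdings Ltd → Summit Services GmbH (R3): 54% × 36% × 18% = 3.4992% of Cobalt Manufacturing Inc.
Chain via Quarry Textiles S.p.A. → Granite Foods Inc. (R3): 57% × 44% × 71% = 17.8068% of Cobalt Manufacturing Inc.
Aggregating (R1): 3.4992% + 17.8068% = 21.306%.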